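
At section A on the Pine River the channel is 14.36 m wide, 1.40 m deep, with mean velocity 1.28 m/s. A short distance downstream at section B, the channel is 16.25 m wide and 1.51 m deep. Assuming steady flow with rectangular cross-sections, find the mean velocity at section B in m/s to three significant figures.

1.05 m/s

Q = A₁V₁ = (14.36×1.40) × 1.28 = 25.73 m³/s
A₂ = 16.25 × 1.51 = 24.54 m²
V₂ = Q/A₂ = 25.73/24.54 = 1.049 m/s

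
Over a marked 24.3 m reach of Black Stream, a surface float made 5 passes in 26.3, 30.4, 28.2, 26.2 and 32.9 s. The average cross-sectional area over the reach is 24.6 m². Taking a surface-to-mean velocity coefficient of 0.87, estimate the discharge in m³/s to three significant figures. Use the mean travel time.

t̄ = (26.3 + 30.4 + 28.2 + 26.2 + 32.9) / 5 = 28.8 s
v_surface = L / t̄ = 24.3 / 28.8 = 0.8438 m/s
v_mean = 0.87 × 0.8438 = 0.7341 m/s
Q = A × v_mean = 24.6 × 0.7341 = 18.06 m³/s

18.1 m³/s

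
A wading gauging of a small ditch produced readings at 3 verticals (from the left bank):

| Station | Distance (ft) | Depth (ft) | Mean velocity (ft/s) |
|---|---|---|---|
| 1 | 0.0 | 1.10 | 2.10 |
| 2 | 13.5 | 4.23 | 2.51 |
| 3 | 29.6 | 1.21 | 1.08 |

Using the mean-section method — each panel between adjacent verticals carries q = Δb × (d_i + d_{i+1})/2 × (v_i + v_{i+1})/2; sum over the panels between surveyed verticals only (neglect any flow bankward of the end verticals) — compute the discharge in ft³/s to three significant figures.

Panel 1-2: Δb = 13.5 ft, d̄ = (1.10+4.23)/2 = 2.665, v̄ = (2.10+2.51)/2 = 2.305 → q = 13.5×2.665×2.305 = 82.93 ft³/s
Panel 2-3: Δb = 16.1 ft, d̄ = (4.23+1.21)/2 = 2.72, v̄ = (2.51+1.08)/2 = 1.795 → q = 16.1×2.72×1.795 = 78.61 ft³/s
Q = Σ q = 161.5 ft³/s

162 ft³/s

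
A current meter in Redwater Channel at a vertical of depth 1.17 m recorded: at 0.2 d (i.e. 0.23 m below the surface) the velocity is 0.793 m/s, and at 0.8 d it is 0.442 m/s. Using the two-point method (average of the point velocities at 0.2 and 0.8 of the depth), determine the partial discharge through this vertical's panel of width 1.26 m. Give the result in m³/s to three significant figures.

v̄ = (0.793 + 0.442) / 2 = 0.6175 m/s
q = v̄ × d × w = 0.6175 × 1.17 × 1.26 = 0.9103 m³/s

0.910 m³/s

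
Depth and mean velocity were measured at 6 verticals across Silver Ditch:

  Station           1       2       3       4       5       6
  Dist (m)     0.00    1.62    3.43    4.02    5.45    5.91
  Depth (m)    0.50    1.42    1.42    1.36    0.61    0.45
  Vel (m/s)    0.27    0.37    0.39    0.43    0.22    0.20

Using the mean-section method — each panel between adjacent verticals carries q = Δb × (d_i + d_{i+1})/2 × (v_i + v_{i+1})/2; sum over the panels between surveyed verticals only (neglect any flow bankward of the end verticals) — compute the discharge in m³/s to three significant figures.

Panel 1-2: Δb = 1.62 m, d̄ = (0.50+1.42)/2 = 0.96, v̄ = (0.27+0.37)/2 = 0.32 → q = 1.62×0.96×0.32 = 0.4977 m³/s
Panel 2-3: Δb = 1.81 m, d̄ = (1.42+1.42)/2 = 1.42, v̄ = (0.37+0.39)/2 = 0.38 → q = 1.81×1.42×0.38 = 0.9767 m³/s
Panel 3-4: Δb = 0.59 m, d̄ = (1.42+1.36)/2 = 1.39, v̄ = (0.39+0.43)/2 = 0.41 → q = 0.59×1.39×0.41 = 0.3362 m³/s
Panel 4-5: Δb = 1.43 m, d̄ = (1.36+0.61)/2 = 0.985, v̄ = (0.43+0.22)/2 = 0.325 → q = 1.43×0.985×0.325 = 0.4578 m³/s
Panel 5-6: Δb = 0.46 m, d̄ = (0.61+0.45)/2 = 0.53, v̄ = (0.22+0.20)/2 = 0.21 → q = 0.46×0.53×0.21 = 0.05120 m³/s
Q = Σ q = 2.320 m³/s

2.32 m³/s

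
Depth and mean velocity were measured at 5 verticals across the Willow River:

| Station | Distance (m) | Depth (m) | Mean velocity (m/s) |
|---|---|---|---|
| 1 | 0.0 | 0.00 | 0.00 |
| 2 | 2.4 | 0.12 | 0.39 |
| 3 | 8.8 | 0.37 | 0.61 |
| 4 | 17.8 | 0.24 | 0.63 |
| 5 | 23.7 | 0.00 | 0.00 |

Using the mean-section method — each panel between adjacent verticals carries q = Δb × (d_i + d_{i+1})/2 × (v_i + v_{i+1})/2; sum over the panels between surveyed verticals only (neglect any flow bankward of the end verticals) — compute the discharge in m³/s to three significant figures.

Panel 1-2: Δb = 2.4 m, d̄ = (0.00+0.12)/2 = 0.06, v̄ = (0.00+0.39)/2 = 0.195 → q = 2.4×0.06×0.195 = 0.02808 m³/s
Panel 2-3: Δb = 6.4 m, d̄ = (0.12+0.37)/2 = 0.245, v̄ = (0.39+0.61)/2 = 0.5 → q = 6.4×0.245×0.5 = 0.7840 m³/s
Panel 3-4: Δb = 9 m, d̄ = (0.37+0.24)/2 = 0.305, v̄ = (0.61+0.63)/2 = 0.62 → q = 9×0.305×0.62 = 1.702 m³/s
Panel 4-5: Δb = 5.9 m, d̄ = (0.24+0.00)/2 = 0.12, v̄ = (0.63+0.00)/2 = 0.315 → q = 5.9×0.12×0.315 = 0.2230 m³/s
Q = Σ q = 2.737 m³/s

2.74 m³/s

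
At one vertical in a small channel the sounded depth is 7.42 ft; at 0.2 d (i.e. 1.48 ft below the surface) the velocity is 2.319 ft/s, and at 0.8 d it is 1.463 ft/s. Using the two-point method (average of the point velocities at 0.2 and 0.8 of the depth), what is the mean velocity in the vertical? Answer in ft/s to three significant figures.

v̄ = (2.319 + 1.463) / 2 = 1.891 ft/s

1.89 ft/s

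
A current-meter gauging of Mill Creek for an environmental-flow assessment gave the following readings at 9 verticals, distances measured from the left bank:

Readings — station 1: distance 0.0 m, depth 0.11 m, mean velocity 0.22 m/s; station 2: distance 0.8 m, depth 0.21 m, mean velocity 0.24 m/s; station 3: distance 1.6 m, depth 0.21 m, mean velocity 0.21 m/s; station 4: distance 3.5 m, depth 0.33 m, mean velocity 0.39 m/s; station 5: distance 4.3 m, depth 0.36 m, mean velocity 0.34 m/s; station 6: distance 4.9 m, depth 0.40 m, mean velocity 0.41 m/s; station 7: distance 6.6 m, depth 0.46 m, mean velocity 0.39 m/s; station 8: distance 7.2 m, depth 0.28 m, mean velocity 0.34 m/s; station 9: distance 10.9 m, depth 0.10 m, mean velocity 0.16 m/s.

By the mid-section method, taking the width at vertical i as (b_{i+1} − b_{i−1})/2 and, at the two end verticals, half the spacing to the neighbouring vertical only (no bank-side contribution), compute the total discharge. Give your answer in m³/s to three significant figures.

w_1 = (0.8 − 0.0)/2 = 0.4 m; q_1 = 0.22 × 0.11 × 0.4 = 0.009680 m³/s
w_2 = (1.6 − 0.0)/2 = 0.8 m; q_2 = 0.24 × 0.21 × 0.8 = 0.04032 m³/s
w_3 = (3.5 − 0.8)/2 = 1.35 m; q_3 = 0.21 × 0.21 × 1.35 = 0.05954 m³/s
w_4 = (4.3 − 1.6)/2 = 1.35 m; q_4 = 0.39 × 0.33 × 1.35 = 0.1737 m³/s
w_5 = (4.9 − 3.5)/2 = 0.7 m; q_5 = 0.34 × 0.36 × 0.7 = 0.08568 m³/s
w_6 = (6.6 − 4.3)/2 = 1.15 m; q_6 = 0.41 × 0.40 × 1.15 = 0.1886 m³/s
w_7 = (7.2 − 4.9)/2 = 1.15 m; q_7 = 0.39 × 0.46 × 1.15 = 0.2063 m³/s
w_8 = (10.9 − 6.6)/2 = 2.15 m; q_8 = 0.34 × 0.28 × 2.15 = 0.2047 m³/s
w_9 = (10.9 − 7.2)/2 = 1.85 m; q_9 = 0.16 × 0.10 × 1.85 = 0.02960 m³/s
Q = Σ qᵢ = 0.9982 m³/s

0.998 m³/s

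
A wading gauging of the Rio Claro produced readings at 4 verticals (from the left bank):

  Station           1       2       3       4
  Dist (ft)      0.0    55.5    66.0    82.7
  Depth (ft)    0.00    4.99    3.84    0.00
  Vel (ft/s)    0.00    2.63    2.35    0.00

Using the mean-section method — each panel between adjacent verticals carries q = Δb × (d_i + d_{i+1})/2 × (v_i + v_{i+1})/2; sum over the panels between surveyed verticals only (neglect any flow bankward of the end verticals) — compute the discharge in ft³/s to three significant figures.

335 ft³/s

Panel 1-2: Δb = 55.5 ft, d̄ = (0.00+4.99)/2 = 2.495, v̄ = (0.00+2.63)/2 = 1.315 → q = 55.5×2.495×1.315 = 182.1 ft³/s
Panel 2-3: Δb = 10.5 ft, d̄ = (4.99+3.84)/2 = 4.415, v̄ = (2.63+2.35)/2 = 2.49 → q = 10.5×4.415×2.49 = 115.4 ft³/s
Panel 3-4: Δb = 16.7 ft, d̄ = (3.84+0.00)/2 = 1.92, v̄ = (2.35+0.00)/2 = 1.175 → q = 16.7×1.92×1.175 = 37.68 ft³/s
Q = Σ q = 335.2 ft³/s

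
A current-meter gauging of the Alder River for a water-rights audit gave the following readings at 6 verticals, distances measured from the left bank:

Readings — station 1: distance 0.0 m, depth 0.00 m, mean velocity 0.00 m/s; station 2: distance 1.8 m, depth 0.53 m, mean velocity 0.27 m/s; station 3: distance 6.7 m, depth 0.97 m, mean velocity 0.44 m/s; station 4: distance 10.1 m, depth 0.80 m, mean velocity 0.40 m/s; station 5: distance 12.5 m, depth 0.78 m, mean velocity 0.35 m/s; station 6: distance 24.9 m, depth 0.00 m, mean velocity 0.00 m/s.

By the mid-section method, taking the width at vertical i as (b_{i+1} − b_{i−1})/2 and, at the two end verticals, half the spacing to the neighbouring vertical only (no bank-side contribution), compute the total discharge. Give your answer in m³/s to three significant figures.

5.20 m³/s

w_2 = (6.7 − 0.0)/2 = 3.35 m; q_2 = 0.27 × 0.53 × 3.35 = 0.4794 m³/s
w_3 = (10.1 − 1.8)/2 = 4.15 m; q_3 = 0.44 × 0.97 × 4.15 = 1.771 m³/s
w_4 = (12.5 − 6.7)/2 = 2.9 m; q_4 = 0.40 × 0.80 × 2.9 = 0.9280 m³/s
w_5 = (24.9 − 10.1)/2 = 7.4 m; q_5 = 0.35 × 0.78 × 7.4 = 2.020 m³/s
Stations 1, 6 contribute zero (depth or velocity is 0).
Q = Σ qᵢ = 5.199 m³/s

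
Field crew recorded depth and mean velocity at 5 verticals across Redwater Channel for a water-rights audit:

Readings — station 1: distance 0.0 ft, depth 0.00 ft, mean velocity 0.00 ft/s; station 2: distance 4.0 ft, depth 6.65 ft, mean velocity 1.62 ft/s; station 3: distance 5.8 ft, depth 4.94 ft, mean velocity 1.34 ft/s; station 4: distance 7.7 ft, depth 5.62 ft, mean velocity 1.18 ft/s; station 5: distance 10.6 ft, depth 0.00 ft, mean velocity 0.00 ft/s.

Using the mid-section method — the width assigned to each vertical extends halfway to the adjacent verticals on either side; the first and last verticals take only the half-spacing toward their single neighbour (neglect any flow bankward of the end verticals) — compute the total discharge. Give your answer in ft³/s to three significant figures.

w_2 = (5.8 − 0.0)/2 = 2.9 ft; q_2 = 1.62 × 6.65 × 2.9 = 31.24 ft³/s
w_3 = (7.7 − 4.0)/2 = 1.85 ft; q_3 = 1.34 × 4.94 × 1.85 = 12.25 ft³/s
w_4 = (10.6 − 5.8)/2 = 2.4 ft; q_4 = 1.18 × 5.62 × 2.4 = 15.92 ft³/s
Stations 1, 5 contribute zero (depth or velocity is 0).
Q = Σ qᵢ = 59.40 ft³/s

59.4 ft³/s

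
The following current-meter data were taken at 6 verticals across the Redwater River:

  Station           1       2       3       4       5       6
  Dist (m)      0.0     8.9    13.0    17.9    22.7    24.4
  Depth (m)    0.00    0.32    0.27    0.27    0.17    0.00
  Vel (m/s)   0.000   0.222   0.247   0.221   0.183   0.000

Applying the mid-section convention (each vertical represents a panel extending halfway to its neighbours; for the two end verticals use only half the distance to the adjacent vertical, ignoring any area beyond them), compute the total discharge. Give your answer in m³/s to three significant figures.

1.15 m³/s

w_2 = (13.0 − 0.0)/2 = 6.5 m; q_2 = 0.222 × 0.32 × 6.5 = 0.4618 m³/s
w_3 = (17.9 − 8.9)/2 = 4.5 m; q_3 = 0.247 × 0.27 × 4.5 = 0.3001 m³/s
w_4 = (22.7 − 13.0)/2 = 4.85 m; q_4 = 0.221 × 0.27 × 4.85 = 0.2894 m³/s
w_5 = (24.4 − 17.9)/2 = 3.25 m; q_5 = 0.183 × 0.17 × 3.25 = 0.1011 m³/s
Stations 1, 6 contribute zero (depth or velocity is 0).
Q = Σ qᵢ = 1.152 m³/s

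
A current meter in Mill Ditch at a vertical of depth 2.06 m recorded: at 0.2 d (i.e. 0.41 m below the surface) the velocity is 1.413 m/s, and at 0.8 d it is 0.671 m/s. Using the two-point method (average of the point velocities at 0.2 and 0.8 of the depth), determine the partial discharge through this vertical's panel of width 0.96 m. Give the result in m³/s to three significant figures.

v̄ = (1.413 + 0.671) / 2 = 1.042 m/s
q = v̄ × d × w = 1.042 × 2.06 × 0.96 = 2.061 m³/s

2.06 m³/s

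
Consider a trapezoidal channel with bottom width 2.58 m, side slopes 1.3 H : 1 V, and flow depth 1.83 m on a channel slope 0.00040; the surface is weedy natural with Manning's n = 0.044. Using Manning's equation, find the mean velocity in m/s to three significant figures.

0.472 m/s

A = (b + z·y)·y = (2.58 + 1.3×1.83)×1.83 = 9.075 m²
P = b + 2y√(1+z²) = 2.58 + 2×1.83×√(1+1.3²) = 8.583 m
R = A/P = 9.075/8.583 = 1.057 m
Q = (1/n)·A·R^(2/3)·S^(1/2) = (1/0.044) × 9.075 × 1.057^(2/3) × 0.00040^(1/2) = 4.281 m³/s
V = Q/A = 4.281/9.075 = 0.4718 m/s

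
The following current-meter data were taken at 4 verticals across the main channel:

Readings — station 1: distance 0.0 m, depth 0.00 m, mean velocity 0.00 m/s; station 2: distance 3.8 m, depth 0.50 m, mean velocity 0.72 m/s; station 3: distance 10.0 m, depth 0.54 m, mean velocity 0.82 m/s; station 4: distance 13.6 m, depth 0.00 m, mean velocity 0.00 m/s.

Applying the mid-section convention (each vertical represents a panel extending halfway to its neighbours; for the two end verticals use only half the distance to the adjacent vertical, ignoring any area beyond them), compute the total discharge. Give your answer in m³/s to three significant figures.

w_2 = (10.0 − 0.0)/2 = 5 m; q_2 = 0.72 × 0.50 × 5 = 1.800 m³/s
w_3 = (13.6 − 3.8)/2 = 4.9 m; q_3 = 0.82 × 0.54 × 4.9 = 2.170 m³/s
Stations 1, 4 contribute zero (depth or velocity is 0).
Q = Σ qᵢ = 3.970 m³/s

3.97 m³/s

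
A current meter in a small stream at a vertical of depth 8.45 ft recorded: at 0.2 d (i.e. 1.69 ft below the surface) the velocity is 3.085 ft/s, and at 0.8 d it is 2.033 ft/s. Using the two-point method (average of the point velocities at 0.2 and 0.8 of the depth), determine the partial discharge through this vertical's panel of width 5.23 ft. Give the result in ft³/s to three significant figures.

113 ft³/s

v̄ = (3.085 + 2.033) / 2 = 2.559 ft/s
q = v̄ × d × w = 2.559 × 8.45 × 5.23 = 113.1 ft³/s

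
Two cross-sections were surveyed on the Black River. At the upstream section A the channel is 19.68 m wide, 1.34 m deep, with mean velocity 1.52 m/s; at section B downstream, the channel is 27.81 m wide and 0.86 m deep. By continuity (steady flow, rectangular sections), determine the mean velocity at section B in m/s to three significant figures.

Q = A₁V₁ = (19.68×1.34) × 1.52 = 40.08 m³/s
A₂ = 27.81 × 0.86 = 23.92 m²
V₂ = Q/A₂ = 40.08/23.92 = 1.676 m/s

1.68 m/s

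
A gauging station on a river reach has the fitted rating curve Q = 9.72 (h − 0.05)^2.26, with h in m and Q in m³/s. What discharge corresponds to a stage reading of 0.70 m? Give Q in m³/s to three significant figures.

3.67 m³/s

Q = 9.72 × (0.70 − 0.05)^2.26 = 9.72 × 0.65^2.26 = 3.672 m³/s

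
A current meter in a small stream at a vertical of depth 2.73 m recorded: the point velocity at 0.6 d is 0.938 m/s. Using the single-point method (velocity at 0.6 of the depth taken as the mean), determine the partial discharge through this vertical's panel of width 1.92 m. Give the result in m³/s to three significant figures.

v̄ = v₀.₆ = 0.938 m/s
q = v̄ × d × w = 0.9380 × 2.73 × 1.92 = 4.917 m³/s

4.92 m³/s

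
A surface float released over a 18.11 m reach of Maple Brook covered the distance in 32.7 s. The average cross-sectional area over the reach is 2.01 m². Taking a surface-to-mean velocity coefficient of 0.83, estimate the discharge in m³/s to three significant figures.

v_surface = L / t̄ = 18.11 / 32.7 = 0.5538 m/s
v_mean = 0.83 × 0.5538 = 0.4597 m/s
Q = A × v_mean = 2.01 × 0.4597 = 0.9239 m³/s

0.924 m³/s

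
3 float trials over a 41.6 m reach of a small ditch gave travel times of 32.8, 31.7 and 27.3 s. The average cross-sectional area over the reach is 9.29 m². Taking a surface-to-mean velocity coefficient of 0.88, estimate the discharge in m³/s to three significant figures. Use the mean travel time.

11.1 m³/s

t̄ = (32.8 + 31.7 + 27.3) / 3 = 30.6 s
v_surface = L / t̄ = 41.6 / 30.6 = 1.359 m/s
v_mean = 0.88 × 1.359 = 1.196 m/s
Q = A × v_mean = 9.29 × 1.196 = 11.11 m³/s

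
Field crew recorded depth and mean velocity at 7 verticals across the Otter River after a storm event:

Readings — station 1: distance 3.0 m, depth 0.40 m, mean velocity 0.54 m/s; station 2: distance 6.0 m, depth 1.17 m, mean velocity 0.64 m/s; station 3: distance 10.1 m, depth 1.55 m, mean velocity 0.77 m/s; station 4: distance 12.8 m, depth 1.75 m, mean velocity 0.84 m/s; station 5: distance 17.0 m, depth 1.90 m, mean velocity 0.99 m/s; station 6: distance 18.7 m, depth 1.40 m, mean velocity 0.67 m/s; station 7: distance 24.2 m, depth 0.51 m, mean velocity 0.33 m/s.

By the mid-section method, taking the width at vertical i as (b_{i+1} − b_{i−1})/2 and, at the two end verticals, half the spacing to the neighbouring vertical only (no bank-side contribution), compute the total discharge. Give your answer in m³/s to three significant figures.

21.5 m³/s

w_1 = (6.0 − 3.0)/2 = 1.5 m; q_1 = 0.54 × 0.40 × 1.5 = 0.3240 m³/s
w_2 = (10.1 − 3.0)/2 = 3.55 m; q_2 = 0.64 × 1.17 × 3.55 = 2.658 m³/s
w_3 = (12.8 − 6.0)/2 = 3.4 m; q_3 = 0.77 × 1.55 × 3.4 = 4.058 m³/s
w_4 = (17.0 − 10.1)/2 = 3.45 m; q_4 = 0.84 × 1.75 × 3.45 = 5.072 m³/s
w_5 = (18.7 − 12.8)/2 = 2.95 m; q_5 = 0.99 × 1.90 × 2.95 = 5.549 m³/s
w_6 = (24.2 − 17.0)/2 = 3.6 m; q_6 = 0.67 × 1.40 × 3.6 = 3.377 m³/s
w_7 = (24.2 − 18.7)/2 = 2.75 m; q_7 = 0.33 × 0.51 × 2.75 = 0.4628 m³/s
Q = Σ qᵢ = 21.50 m³/s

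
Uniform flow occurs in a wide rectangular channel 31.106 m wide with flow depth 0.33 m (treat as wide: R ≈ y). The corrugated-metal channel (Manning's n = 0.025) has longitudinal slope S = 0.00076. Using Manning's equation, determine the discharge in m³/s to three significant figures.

A = b·y = 31.106 × 0.33 = 10.26 m²
Wide channel: R ≈ y = 0.33 m
Q = (1/n)·A·R^(2/3)·S^(1/2) = (1/0.025) × 10.26 × 0.3300^(2/3) × 0.00076^(1/2) = 5.405 m³/s

5.41 m³/s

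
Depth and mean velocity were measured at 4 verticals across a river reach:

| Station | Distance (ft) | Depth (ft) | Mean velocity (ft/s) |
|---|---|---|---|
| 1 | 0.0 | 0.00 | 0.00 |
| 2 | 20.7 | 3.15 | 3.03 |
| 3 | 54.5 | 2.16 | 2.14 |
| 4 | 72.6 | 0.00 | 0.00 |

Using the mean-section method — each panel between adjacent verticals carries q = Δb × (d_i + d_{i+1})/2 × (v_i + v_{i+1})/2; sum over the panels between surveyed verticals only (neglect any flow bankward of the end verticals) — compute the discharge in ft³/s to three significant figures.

302 ft³/s

Panel 1-2: Δb = 20.7 ft, d̄ = (0.00+3.15)/2 = 1.575, v̄ = (0.00+3.03)/2 = 1.515 → q = 20.7×1.575×1.515 = 49.39 ft³/s
Panel 2-3: Δb = 33.8 ft, d̄ = (3.15+2.16)/2 = 2.655, v̄ = (3.03+2.14)/2 = 2.585 → q = 33.8×2.655×2.585 = 232.0 ft³/s
Panel 3-4: Δb = 18.1 ft, d̄ = (2.16+0.00)/2 = 1.08, v̄ = (2.14+0.00)/2 = 1.07 → q = 18.1×1.08×1.07 = 20.92 ft³/s
Q = Σ q = 302.3 ft³/s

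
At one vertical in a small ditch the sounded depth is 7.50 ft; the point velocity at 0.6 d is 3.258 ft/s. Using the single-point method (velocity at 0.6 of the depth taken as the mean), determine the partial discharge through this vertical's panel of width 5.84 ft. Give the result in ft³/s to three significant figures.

143 ft³/s

v̄ = v₀.₆ = 3.258 ft/s
q = v̄ × d × w = 3.258 × 7.50 × 5.84 = 142.7 ft³/s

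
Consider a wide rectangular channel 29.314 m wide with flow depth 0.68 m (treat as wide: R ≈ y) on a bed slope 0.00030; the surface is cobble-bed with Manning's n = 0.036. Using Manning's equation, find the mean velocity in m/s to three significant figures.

0.372 m/s

A = b·y = 29.314 × 0.68 = 19.93 m²
Wide channel: R ≈ y = 0.68 m
Q = (1/n)·A·R^(2/3)·S^(1/2) = (1/0.036) × 19.93 × 0.6800^(2/3) × 0.00030^(1/2) = 7.416 m³/s
V = Q/A = 7.416/19.93 = 0.3720 m/s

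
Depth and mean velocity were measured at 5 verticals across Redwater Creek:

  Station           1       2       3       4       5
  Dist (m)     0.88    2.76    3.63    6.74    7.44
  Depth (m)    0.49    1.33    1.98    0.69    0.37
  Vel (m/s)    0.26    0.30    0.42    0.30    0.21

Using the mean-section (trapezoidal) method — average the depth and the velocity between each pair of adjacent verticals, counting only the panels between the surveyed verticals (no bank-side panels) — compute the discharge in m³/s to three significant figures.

Panel 1-2: Δb = 1.88 m, d̄ = (0.49+1.33)/2 = 0.91, v̄ = (0.26+0.30)/2 = 0.28 → q = 1.88×0.91×0.28 = 0.4790 m³/s
Panel 2-3: Δb = 0.87 m, d̄ = (1.33+1.98)/2 = 1.655, v̄ = (0.30+0.42)/2 = 0.36 → q = 0.87×1.655×0.36 = 0.5183 m³/s
Panel 3-4: Δb = 3.11 m, d̄ = (1.98+0.69)/2 = 1.335, v̄ = (0.42+0.30)/2 = 0.36 → q = 3.11×1.335×0.36 = 1.495 m³/s
Panel 4-5: Δb = 0.7 m, d̄ = (0.69+0.37)/2 = 0.53, v̄ = (0.30+0.21)/2 = 0.255 → q = 0.7×0.53×0.255 = 0.09461 m³/s
Q = Σ q = 2.587 m³/s

2.59 m³/s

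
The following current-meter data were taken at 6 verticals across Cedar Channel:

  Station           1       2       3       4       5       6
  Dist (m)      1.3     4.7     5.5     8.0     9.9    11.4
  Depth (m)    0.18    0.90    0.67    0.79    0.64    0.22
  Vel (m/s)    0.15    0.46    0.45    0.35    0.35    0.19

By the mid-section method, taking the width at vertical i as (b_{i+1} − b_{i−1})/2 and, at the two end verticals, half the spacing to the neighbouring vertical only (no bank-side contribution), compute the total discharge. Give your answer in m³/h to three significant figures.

w_1 = (4.7 − 1.3)/2 = 1.7 m; q_1 = 0.15 × 0.18 × 1.7 = 0.04590 m³/s
w_2 = (5.5 − 1.3)/2 = 2.1 m; q_2 = 0.46 × 0.90 × 2.1 = 0.8694 m³/s
w_3 = (8.0 − 4.7)/2 = 1.65 m; q_3 = 0.45 × 0.67 × 1.65 = 0.4975 m³/s
w_4 = (9.9 − 5.5)/2 = 2.2 m; q_4 = 0.35 × 0.79 × 2.2 = 0.6083 m³/s
w_5 = (11.4 − 8.0)/2 = 1.7 m; q_5 = 0.35 × 0.64 × 1.7 = 0.3808 m³/s
w_6 = (11.4 − 9.9)/2 = 0.75 m; q_6 = 0.19 × 0.22 × 0.75 = 0.03135 m³/s
Q = Σ qᵢ = 2.433 m³/s
= 2.433 × 3600 = 8760 m³/h

8760 m³/h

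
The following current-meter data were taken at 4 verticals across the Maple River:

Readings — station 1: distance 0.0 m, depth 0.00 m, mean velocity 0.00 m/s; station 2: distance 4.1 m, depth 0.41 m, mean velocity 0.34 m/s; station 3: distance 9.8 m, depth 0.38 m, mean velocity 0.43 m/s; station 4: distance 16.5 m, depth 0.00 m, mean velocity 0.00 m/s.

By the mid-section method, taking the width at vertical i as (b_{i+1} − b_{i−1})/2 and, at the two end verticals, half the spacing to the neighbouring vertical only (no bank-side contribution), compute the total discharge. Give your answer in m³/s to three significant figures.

w_2 = (9.8 − 0.0)/2 = 4.9 m; q_2 = 0.34 × 0.41 × 4.9 = 0.6831 m³/s
w_3 = (16.5 − 4.1)/2 = 6.2 m; q_3 = 0.43 × 0.38 × 6.2 = 1.013 m³/s
Stations 1, 4 contribute zero (depth or velocity is 0).
Q = Σ qᵢ = 1.696 m³/s

1.70 m³/s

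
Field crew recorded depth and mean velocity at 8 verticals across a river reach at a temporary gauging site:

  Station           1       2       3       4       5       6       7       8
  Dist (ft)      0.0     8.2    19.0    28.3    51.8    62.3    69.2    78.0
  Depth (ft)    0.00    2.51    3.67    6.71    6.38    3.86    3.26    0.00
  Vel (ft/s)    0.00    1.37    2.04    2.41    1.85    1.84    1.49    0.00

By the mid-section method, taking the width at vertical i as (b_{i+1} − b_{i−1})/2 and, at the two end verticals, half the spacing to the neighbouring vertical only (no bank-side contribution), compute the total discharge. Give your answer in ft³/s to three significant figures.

674 ft³/s

w_2 = (19.0 − 0.0)/2 = 9.5 ft; q_2 = 1.37 × 2.51 × 9.5 = 32.67 ft³/s
w_3 = (28.3 − 8.2)/2 = 10.05 ft; q_3 = 2.04 × 3.67 × 10.05 = 75.24 ft³/s
w_4 = (51.8 − 19.0)/2 = 16.4 ft; q_4 = 2.41 × 6.71 × 16.4 = 265.2 ft³/s
w_5 = (62.3 − 28.3)/2 = 17 ft; q_5 = 1.85 × 6.38 × 17 = 200.7 ft³/s
w_6 = (69.2 − 51.8)/2 = 8.7 ft; q_6 = 1.84 × 3.86 × 8.7 = 61.79 ft³/s
w_7 = (78.0 − 62.3)/2 = 7.85 ft; q_7 = 1.49 × 3.26 × 7.85 = 38.13 ft³/s
Stations 1, 8 contribute zero (depth or velocity is 0).
Q = Σ qᵢ = 673.7 ft³/s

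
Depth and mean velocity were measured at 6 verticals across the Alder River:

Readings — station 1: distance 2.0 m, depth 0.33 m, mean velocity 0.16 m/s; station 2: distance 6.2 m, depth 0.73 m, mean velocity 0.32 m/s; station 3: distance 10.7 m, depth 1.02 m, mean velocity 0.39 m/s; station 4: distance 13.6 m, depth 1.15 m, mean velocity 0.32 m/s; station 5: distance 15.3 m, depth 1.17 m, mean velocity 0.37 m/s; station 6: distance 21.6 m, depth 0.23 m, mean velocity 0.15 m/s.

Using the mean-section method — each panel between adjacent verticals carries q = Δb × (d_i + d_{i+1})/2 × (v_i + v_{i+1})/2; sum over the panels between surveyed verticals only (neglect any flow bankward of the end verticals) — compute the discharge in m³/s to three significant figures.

Panel 1-2: Δb = 4.2 m, d̄ = (0.33+0.73)/2 = 0.53, v̄ = (0.16+0.32)/2 = 0.24 → q = 4.2×0.53×0.24 = 0.5342 m³/s
Panel 2-3: Δb = 4.5 m, d̄ = (0.73+1.02)/2 = 0.875, v̄ = (0.32+0.39)/2 = 0.355 → q = 4.5×0.875×0.355 = 1.398 m³/s
Panel 3-4: Δb = 2.9 m, d̄ = (1.02+1.15)/2 = 1.085, v̄ = (0.39+0.32)/2 = 0.355 → q = 2.9×1.085×0.355 = 1.117 m³/s
Panel 4-5: Δb = 1.7 m, d̄ = (1.15+1.17)/2 = 1.16, v̄ = (0.32+0.37)/2 = 0.345 → q = 1.7×1.16×0.345 = 0.6803 m³/s
Panel 5-6: Δb = 6.3 m, d̄ = (1.17+0.23)/2 = 0.7, v̄ = (0.37+0.15)/2 = 0.26 → q = 6.3×0.7×0.26 = 1.147 m³/s
Q = Σ q = 4.876 m³/s

4.88 m³/s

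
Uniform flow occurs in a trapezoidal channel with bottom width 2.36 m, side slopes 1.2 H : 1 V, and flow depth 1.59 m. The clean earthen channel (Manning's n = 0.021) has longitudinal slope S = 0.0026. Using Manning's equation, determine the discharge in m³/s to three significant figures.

A = (b + z·y)·y = (2.36 + 1.2×1.59)×1.59 = 6.786 m²
P = b + 2y√(1+z²) = 2.36 + 2×1.59×√(1+1.2²) = 7.327 m
R = A/P = 6.786/7.327 = 0.9261 m
Q = (1/n)·A·R^(2/3)·S^(1/2) = (1/0.021) × 6.786 × 0.9261^(2/3) × 0.0026^(1/2) = 15.66 m³/s

15.7 m³/s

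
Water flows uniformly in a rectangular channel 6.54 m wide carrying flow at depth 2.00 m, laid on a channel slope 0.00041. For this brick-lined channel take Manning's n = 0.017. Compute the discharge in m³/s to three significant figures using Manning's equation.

18.0 m³/s

A = b·y = 6.54 × 2.00 = 13.08 m²
P = b + 2y = 6.54 + 2×2.00 = 10.54 m
R = A/P = 13.08/10.54 = 1.241 m
Q = (1/n)·A·R^(2/3)·S^(1/2) = (1/0.017) × 13.08 × 1.241^(2/3) × 0.00041^(1/2) = 17.99 m³/s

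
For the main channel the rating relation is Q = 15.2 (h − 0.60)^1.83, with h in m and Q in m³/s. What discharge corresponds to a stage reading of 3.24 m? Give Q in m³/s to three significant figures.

Q = 15.2 × (3.24 − 0.60)^1.83 = 15.2 × 2.64^1.83 = 89.82 m³/s

89.8 m³/s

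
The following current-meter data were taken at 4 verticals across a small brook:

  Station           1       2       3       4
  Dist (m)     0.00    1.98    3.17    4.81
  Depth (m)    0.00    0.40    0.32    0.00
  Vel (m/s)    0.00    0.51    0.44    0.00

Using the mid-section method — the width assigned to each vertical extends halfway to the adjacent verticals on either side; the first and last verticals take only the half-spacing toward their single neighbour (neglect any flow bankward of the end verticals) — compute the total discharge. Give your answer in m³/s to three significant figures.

w_2 = (3.17 − 0.00)/2 = 1.585 m; q_2 = 0.51 × 0.40 × 1.585 = 0.3233 m³/s
w_3 = (4.81 − 1.98)/2 = 1.415 m; q_3 = 0.44 × 0.32 × 1.415 = 0.1992 m³/s
Stations 1, 4 contribute zero (depth or velocity is 0).
Q = Σ qᵢ = 0.5226 m³/s

0.523 m³/s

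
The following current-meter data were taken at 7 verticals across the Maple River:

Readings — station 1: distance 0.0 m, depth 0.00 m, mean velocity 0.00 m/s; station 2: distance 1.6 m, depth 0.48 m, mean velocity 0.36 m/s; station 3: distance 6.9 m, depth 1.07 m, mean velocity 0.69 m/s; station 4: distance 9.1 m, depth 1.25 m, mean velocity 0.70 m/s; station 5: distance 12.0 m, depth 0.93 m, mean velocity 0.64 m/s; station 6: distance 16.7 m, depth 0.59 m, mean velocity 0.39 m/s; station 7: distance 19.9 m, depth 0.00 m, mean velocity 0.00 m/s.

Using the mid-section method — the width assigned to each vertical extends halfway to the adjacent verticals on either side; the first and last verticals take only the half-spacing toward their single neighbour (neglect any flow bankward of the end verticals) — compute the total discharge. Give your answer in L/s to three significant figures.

w_2 = (6.9 − 0.0)/2 = 3.45 m; q_2 = 0.36 × 0.48 × 3.45 = 0.5962 m³/s
w_3 = (9.1 − 1.6)/2 = 3.75 m; q_3 = 0.69 × 1.07 × 3.75 = 2.769 m³/s
w_4 = (12.0 − 6.9)/2 = 2.55 m; q_4 = 0.70 × 1.25 × 2.55 = 2.231 m³/s
w_5 = (16.7 − 9.1)/2 = 3.8 m; q_5 = 0.64 × 0.93 × 3.8 = 2.262 m³/s
w_6 = (19.9 − 12.0)/2 = 3.95 m; q_6 = 0.39 × 0.59 × 3.95 = 0.9089 m³/s
Stations 1, 7 contribute zero (depth or velocity is 0).
Q = Σ qᵢ = 8.767 m³/s
= 8.767 × 1000 = 8767 L/s

8770 L/s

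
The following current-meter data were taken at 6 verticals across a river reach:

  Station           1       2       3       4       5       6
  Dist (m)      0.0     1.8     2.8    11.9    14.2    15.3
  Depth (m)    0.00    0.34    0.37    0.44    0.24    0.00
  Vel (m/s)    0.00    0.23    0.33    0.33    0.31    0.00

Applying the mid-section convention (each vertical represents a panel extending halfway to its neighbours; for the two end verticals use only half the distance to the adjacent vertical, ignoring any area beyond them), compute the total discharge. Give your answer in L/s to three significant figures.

1680 L/s

w_2 = (2.8 − 0.0)/2 = 1.4 m; q_2 = 0.23 × 0.34 × 1.4 = 0.1095 m³/s
w_3 = (11.9 − 1.8)/2 = 5.05 m; q_3 = 0.33 × 0.37 × 5.05 = 0.6166 m³/s
w_4 = (14.2 − 2.8)/2 = 5.7 m; q_4 = 0.33 × 0.44 × 5.7 = 0.8276 m³/s
w_5 = (15.3 − 11.9)/2 = 1.7 m; q_5 = 0.31 × 0.24 × 1.7 = 0.1265 m³/s
Stations 1, 6 contribute zero (depth or velocity is 0).
Q = Σ qᵢ = 1.680 m³/s
= 1.680 × 1000 = 1680 L/s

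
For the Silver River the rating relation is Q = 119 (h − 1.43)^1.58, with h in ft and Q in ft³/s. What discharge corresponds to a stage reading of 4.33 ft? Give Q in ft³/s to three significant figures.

Q = 119 × (4.33 − 1.43)^1.58 = 119 × 2.9^1.58 = 639.9 ft³/s

640 ft³/s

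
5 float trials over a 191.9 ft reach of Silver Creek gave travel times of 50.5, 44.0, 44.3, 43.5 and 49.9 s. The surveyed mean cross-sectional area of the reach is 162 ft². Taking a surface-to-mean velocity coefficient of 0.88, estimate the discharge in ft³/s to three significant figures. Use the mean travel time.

t̄ = (50.5 + 44.0 + 44.3 + 43.5 + 49.9) / 5 = 46.44 s
v_surface = L / t̄ = 191.9 / 46.44 = 4.132 ft/s
v_mean = 0.88 × 4.132 = 3.636 ft/s
Q = A × v_mean = 162 × 3.636 = 589.1 ft³/s

589 ft³/s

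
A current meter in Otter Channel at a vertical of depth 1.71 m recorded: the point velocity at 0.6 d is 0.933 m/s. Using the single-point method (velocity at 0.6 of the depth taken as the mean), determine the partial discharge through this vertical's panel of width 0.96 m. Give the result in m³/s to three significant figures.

1.53 m³/s

v̄ = v₀.₆ = 0.933 m/s
q = v̄ × d × w = 0.9330 × 1.71 × 0.96 = 1.532 m³/s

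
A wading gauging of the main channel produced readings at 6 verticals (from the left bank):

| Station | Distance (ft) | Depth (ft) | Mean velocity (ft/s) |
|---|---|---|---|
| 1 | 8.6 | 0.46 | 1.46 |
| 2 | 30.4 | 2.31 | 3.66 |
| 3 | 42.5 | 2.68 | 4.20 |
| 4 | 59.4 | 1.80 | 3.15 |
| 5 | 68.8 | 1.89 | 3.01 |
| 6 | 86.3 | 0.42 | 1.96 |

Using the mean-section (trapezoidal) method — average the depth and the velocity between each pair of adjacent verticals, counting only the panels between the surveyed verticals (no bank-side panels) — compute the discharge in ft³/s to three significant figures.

Panel 1-2: Δb = 21.8 ft, d̄ = (0.46+2.31)/2 = 1.385, v̄ = (1.46+3.66)/2 = 2.56 → q = 21.8×1.385×2.56 = 77.29 ft³/s
Panel 2-3: Δb = 12.1 ft, d̄ = (2.31+2.68)/2 = 2.495, v̄ = (3.66+4.20)/2 = 3.93 → q = 12.1×2.495×3.93 = 118.6 ft³/s
Panel 3-4: Δb = 16.9 ft, d̄ = (2.68+1.80)/2 = 2.24, v̄ = (4.20+3.15)/2 = 3.675 → q = 16.9×2.24×3.675 = 139.1 ft³/s
Panel 4-5: Δb = 9.4 ft, d̄ = (1.80+1.89)/2 = 1.845, v̄ = (3.15+3.01)/2 = 3.08 → q = 9.4×1.845×3.08 = 53.42 ft³/s
Panel 5-6: Δb = 17.5 ft, d̄ = (1.89+0.42)/2 = 1.155, v̄ = (3.01+1.96)/2 = 2.485 → q = 17.5×1.155×2.485 = 50.23 ft³/s
Q = Σ q = 438.7 ft³/s

439 ft³/s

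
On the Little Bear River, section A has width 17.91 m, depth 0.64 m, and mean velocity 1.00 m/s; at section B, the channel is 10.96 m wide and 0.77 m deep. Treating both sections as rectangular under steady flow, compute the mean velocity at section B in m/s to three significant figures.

Q = A₁V₁ = (17.91×0.64) × 1.00 = 11.46 m³/s
A₂ = 10.96 × 0.77 = 8.439 m²
V₂ = Q/A₂ = 11.46/8.439 = 1.358 m/s

1.36 m/s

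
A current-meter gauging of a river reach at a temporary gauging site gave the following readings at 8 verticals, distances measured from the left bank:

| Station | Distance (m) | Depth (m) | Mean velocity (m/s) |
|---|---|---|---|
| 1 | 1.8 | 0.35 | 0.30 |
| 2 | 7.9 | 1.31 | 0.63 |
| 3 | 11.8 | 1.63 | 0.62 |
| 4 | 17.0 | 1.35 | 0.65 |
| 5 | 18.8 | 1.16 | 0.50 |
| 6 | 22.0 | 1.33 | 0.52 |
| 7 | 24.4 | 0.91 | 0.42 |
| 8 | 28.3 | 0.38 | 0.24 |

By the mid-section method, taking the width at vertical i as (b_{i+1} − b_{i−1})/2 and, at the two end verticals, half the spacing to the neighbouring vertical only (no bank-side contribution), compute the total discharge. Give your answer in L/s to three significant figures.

16900 L/s

w_1 = (7.9 − 1.8)/2 = 3.05 m; q_1 = 0.30 × 0.35 × 3.05 = 0.3203 m³/s
w_2 = (11.8 − 1.8)/2 = 5 m; q_2 = 0.63 × 1.31 × 5 = 4.127 m³/s
w_3 = (17.0 − 7.9)/2 = 4.55 m; q_3 = 0.62 × 1.63 × 4.55 = 4.598 m³/s
w_4 = (18.8 − 11.8)/2 = 3.5 m; q_4 = 0.65 × 1.35 × 3.5 = 3.071 m³/s
w_5 = (22.0 − 17.0)/2 = 2.5 m; q_5 = 0.50 × 1.16 × 2.5 = 1.450 m³/s
w_6 = (24.4 − 18.8)/2 = 2.8 m; q_6 = 0.52 × 1.33 × 2.8 = 1.936 m³/s
w_7 = (28.3 − 22.0)/2 = 3.15 m; q_7 = 0.42 × 0.91 × 3.15 = 1.204 m³/s
w_8 = (28.3 − 24.4)/2 = 1.95 m; q_8 = 0.24 × 0.38 × 1.95 = 0.1778 m³/s
Q = Σ qᵢ = 16.88 m³/s
= 16.88 × 1000 = 16880 L/s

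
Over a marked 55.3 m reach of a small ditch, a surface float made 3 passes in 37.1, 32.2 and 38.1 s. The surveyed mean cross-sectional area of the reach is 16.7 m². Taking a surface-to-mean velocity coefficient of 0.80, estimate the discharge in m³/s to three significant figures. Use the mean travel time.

20.6 m³/s

t̄ = (37.1 + 32.2 + 38.1) / 3 = 35.8 s
v_surface = L / t̄ = 55.3 / 35.8 = 1.545 m/s
v_mean = 0.80 × 1.545 = 1.236 m/s
Q = A × v_mean = 16.7 × 1.236 = 20.64 m³/s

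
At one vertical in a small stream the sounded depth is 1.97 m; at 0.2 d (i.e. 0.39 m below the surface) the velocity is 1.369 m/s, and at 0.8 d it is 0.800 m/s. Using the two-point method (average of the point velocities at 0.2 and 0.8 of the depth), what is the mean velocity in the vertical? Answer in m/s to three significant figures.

1.08 m/s

v̄ = (1.369 + 0.800) / 2 = 1.085 m/s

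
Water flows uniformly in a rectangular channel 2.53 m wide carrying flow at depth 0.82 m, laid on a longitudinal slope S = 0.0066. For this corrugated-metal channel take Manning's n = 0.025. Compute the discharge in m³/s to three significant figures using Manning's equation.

4.23 m³/s

A = b·y = 2.53 × 0.82 = 2.075 m²
P = b + 2y = 2.53 + 2×0.82 = 4.170 m
R = A/P = 2.075/4.170 = 0.4975 m
Q = (1/n)·A·R^(2/3)·S^(1/2) = (1/0.025) × 2.075 × 0.4975^(2/3) × 0.0066^(1/2) = 4.233 m³/s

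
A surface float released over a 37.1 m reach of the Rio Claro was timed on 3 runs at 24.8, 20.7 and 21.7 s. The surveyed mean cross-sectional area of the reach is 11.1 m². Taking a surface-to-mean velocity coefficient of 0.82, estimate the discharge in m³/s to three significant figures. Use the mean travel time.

t̄ = (24.8 + 20.7 + 21.7) / 3 = 22.4 s
v_surface = L / t̄ = 37.1 / 22.4 = 1.656 m/s
v_mean = 0.82 × 1.656 = 1.358 m/s
Q = A × v_mean = 11.1 × 1.358 = 15.08 m³/s

15.1 m³/s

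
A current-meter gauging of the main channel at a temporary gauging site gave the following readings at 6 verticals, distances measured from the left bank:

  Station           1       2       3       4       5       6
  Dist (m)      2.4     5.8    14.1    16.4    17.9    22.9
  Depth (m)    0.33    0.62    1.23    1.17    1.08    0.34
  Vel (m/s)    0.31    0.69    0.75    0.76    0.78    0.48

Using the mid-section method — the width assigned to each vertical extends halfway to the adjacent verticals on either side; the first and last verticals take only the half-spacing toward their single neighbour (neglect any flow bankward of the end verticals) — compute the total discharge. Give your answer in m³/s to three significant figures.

w_1 = (5.8 − 2.4)/2 = 1.7 m; q_1 = 0.31 × 0.33 × 1.7 = 0.1739 m³/s
w_2 = (14.1 − 2.4)/2 = 5.85 m; q_2 = 0.69 × 0.62 × 5.85 = 2.503 m³/s
w_3 = (16.4 − 5.8)/2 = 5.3 m; q_3 = 0.75 × 1.23 × 5.3 = 4.889 m³/s
w_4 = (17.9 − 14.1)/2 = 1.9 m; q_4 = 0.76 × 1.17 × 1.9 = 1.689 m³/s
w_5 = (22.9 − 16.4)/2 = 3.25 m; q_5 = 0.78 × 1.08 × 3.25 = 2.738 m³/s
w_6 = (22.9 − 17.9)/2 = 2.5 m; q_6 = 0.48 × 0.34 × 2.5 = 0.4080 m³/s
Q = Σ qᵢ = 12.40 m³/s

12.4 m³/s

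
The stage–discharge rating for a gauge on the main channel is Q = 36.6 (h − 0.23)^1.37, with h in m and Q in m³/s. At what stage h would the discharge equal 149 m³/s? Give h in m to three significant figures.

h − h₀ = (Q/C)^(1/b) = (149/36.6)^(1/1.37) = 2.786 m
h = 0.23 + 2.786 = 3.016 m

3.02 m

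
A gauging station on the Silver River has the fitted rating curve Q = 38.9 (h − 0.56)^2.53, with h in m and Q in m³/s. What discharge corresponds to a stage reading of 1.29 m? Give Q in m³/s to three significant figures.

17.5 m³/s

Q = 38.9 × (1.29 − 0.56)^2.53 = 38.9 × 0.73^2.53 = 17.55 m³/s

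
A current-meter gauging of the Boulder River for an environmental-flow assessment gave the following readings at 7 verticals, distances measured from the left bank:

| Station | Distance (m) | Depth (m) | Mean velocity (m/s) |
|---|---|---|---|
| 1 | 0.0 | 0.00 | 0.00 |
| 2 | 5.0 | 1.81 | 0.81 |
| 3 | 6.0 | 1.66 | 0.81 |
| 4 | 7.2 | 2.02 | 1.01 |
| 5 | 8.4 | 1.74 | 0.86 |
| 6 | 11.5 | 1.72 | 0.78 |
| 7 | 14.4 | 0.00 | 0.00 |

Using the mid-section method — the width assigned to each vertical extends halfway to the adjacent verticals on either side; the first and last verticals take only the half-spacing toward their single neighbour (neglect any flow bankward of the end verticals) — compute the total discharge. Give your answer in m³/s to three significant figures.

15.6 m³/s

w_2 = (6.0 − 0.0)/2 = 3 m; q_2 = 0.81 × 1.81 × 3 = 4.398 m³/s
w_3 = (7.2 − 5.0)/2 = 1.1 m; q_3 = 0.81 × 1.66 × 1.1 = 1.479 m³/s
w_4 = (8.4 − 6.0)/2 = 1.2 m; q_4 = 1.01 × 2.02 × 1.2 = 2.448 m³/s
w_5 = (11.5 − 7.2)/2 = 2.15 m; q_5 = 0.86 × 1.74 × 2.15 = 3.217 m³/s
w_6 = (14.4 − 8.4)/2 = 3 m; q_6 = 0.78 × 1.72 × 3 = 4.025 m³/s
Stations 1, 7 contribute zero (depth or velocity is 0).
Q = Σ qᵢ = 15.57 m³/s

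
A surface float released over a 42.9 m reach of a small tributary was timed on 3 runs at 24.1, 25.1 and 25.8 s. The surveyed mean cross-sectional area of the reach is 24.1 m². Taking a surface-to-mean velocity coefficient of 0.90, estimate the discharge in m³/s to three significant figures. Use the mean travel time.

t̄ = (24.1 + 25.1 + 25.8) / 3 = 25 s
v_surface = L / t̄ = 42.9 / 25 = 1.716 m/s
v_mean = 0.90 × 1.716 = 1.544 m/s
Q = A × v_mean = 24.1 × 1.544 = 37.22 m³/s

37.2 m³/s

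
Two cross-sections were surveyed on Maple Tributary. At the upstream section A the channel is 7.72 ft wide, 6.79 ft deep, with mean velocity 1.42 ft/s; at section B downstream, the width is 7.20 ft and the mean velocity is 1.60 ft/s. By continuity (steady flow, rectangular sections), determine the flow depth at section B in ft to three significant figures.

Q = A₁V₁ = (7.72×6.79) × 1.42 = 74.43 ft³/s
d₂ = Q/(b₂ V₂) = 74.43/(7.20×1.60) = 6.461 ft

6.46 ft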